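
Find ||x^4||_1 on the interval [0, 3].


Step 1: ||f||_1 = (integral_0^3 |x^4|^1 dx)^(1/1)
     = (integral_0^3 x^4 dx)^(1/1)
Step 2: integral_0^3 x^4 dx = [x^5/(5)] from 0 to 3 = 3^5/5
     = 243/5 = 48.6
Step 3: ||f||_1 = (48.6)^(1/1) = 48.6


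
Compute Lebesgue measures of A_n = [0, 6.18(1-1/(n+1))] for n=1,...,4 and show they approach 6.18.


By continuity of measure from below: if A_n increases to A, then m(A_n) -> m(A).
Here A = [0, 6.18], so m(A) = 6.18
Step 1: a_1 = 6.18*(1 - 1/2) = 3.09, m(A_1) = 3.09
Step 2: a_2 = 6.18*(1 - 1/3) = 4.12, m(A_2) = 4.12
Step 3: a_3 = 6.18*(1 - 1/4) = 4.635, m(A_3) = 4.635
Step 4: a_4 = 6.18*(1 - 1/5) = 4.944, m(A_4) = 4.944
Limit: m(A_n) -> m([0,6.18]) = 6.18


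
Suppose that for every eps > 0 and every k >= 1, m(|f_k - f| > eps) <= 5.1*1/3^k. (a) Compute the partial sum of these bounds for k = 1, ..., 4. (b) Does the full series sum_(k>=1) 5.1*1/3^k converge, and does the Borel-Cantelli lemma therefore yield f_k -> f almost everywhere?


Step 1: List the terms 5.1*1/3^k for k = 1 to 4:
  k=1: 1.7
  k=2: 0.566667
  k=3: 0.188889
  k=4: 0.062963
Step 2: Partial sum = 1.7 + 0.566667 + 0.188889 + 0.062963
     = 2.518519
Step 3: The full series sum_(k>=1) 5.1*1/3^k converges (geometric series with ratio 1/3 < 1; a constant multiple of a convergent series converges).
Step 4: Fix eps > 0. Since sum_k m(|f_k - f| > eps) < infinity, the Borel-Cantelli lemma gives
        m(limsup_k {|f_k - f| > eps}) = 0, i.e. for a.e. x, |f_k(x) - f(x)| <= eps for all large k.
        Applying this with eps = 1/j for j = 1, 2, ... and intersecting the countably many full-measure sets,
        for a.e. x we get limsup_k |f_k(x) - f(x)| <= 1/j for every j, hence f_k -> f almost everywhere.
Conclusion: series converges; Borel-Cantelli yields f_k -> f a.e.


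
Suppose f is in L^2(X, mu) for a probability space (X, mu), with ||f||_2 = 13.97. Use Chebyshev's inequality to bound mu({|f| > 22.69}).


Chebyshev/Markov inequality: mu(|f| > eps) <= (||f||_p / eps)^p
Step 1: ||f||_2 / eps = 13.97 / 22.69 = 0.61569
Step 2: Raise to power p = 2:
  (0.61569)^2 = 0.379074
Step 3: Therefore mu(|f| > 22.69) <= 0.379074


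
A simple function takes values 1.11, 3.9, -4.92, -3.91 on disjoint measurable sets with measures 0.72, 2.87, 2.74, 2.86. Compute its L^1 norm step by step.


Step 1: Compute |f_i|^1 for each value:
  |1.11|^1 = 1.11
  |3.9|^1 = 3.9
  |-4.92|^1 = 4.92
  |-3.91|^1 = 3.91
Step 2: Multiply by measures and sum:
  1.11 * 0.72 = 0.7992
  3.9 * 2.87 = 11.193
  4.92 * 2.74 = 13.4808
  3.91 * 2.86 = 11.1826
Sum = 0.7992 + 11.193 + 13.4808 + 11.1826 = 36.6556
Step 3: Take the p-th root:
||f||_1 = (36.6556)^(1/1) = 36.6556


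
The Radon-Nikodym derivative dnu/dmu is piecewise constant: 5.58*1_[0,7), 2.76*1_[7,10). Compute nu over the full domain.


Integrate each piece of the Radon-Nikodym derivative:
Step 1: integral_0^7 5.58 dx = 5.58*(7-0) = 5.58*7 = 39.06
Step 2: integral_7^10 2.76 dx = 2.76*(10-7) = 2.76*3 = 8.28
Total: 39.06 + 8.28 = 47.34


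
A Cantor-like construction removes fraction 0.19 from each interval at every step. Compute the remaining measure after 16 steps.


Step 1: At each step, fraction remaining = 1 - 0.19 = 0.81
Step 2: After 16 steps, measure = (0.81)^16
Result = 0.034337


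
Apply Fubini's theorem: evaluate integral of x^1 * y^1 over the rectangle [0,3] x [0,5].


By Fubini's theorem, the double integral factors as a product of single integrals:
Step 1: integral_0^3 x^1 dx = [x^2/2] from 0 to 3
     = 3^2/2 = 4.5
Step 2: integral_0^5 y^1 dy = [y^2/2] from 0 to 5
     = 5^2/2 = 12.5
Step 3: Double integral = 4.5 * 12.5 = 56.25


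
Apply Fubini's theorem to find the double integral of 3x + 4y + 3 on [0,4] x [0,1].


By Fubini, integrate in x first, then y.
Step 1: Fix y, integrate over x in [0,4]:
  integral(3x + 4y + 3, x=0..4)
  = 3*(4^2 - 0^2)/2 + (4y + 3)*(4 - 0)
  = 24 + (4y + 3)*4
  = 24 + 16y + 12
  = 36 + 16y
Step 2: Integrate over y in [0,1]:
  integral(36 + 16y, y=0..1)
  = 36*1 + 16*(1^2 - 0^2)/2
  = 36 + 8
  = 44


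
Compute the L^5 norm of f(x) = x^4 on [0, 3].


Step 1: ||f||_5 = (integral_0^3 |x^4|^5 dx)^(1/5)
     = (integral_0^3 x^20 dx)^(1/5)
Step 2: integral_0^3 x^20 dx = [x^21/(21)] from 0 to 3 = 3^21/21
     = 10460353203/21 = 4.981121e+08
Step 3: ||f||_5 = (4.981121e+08)^(1/5) = 54.886484


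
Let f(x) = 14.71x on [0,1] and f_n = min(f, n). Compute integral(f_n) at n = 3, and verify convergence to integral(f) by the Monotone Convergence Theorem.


f(x) = 14.71x on [0,1]; f_n(x) = min(14.71x, n). At n = 3:
Step 1: f(x) reaches 3 at x = 3/14.71 = 0.203943
Step 2: integral(f_3) = integral(14.71x, 0, 0.203943) + integral(3, 0.203943, 1)
       = 14.71*0.203943^2/2 + 3*(1 - 0.203943)
       = 0.305914 + 2.388171
       = 2.694086
Step 3: As n -> infinity, f_n increases to f, so by MCT integral(f_n) -> integral(f) = 14.71/2 = 7.355.
Convergence: integral(f_3) = 2.694086 -> 7.355 as n -> infinity


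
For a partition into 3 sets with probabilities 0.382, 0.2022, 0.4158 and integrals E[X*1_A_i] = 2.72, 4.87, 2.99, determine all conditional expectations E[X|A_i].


For each cell A_i: E[X|A_i] = E[X*1_A_i] / P(A_i)
Step 1: E[X|A_1] = 2.72 / 0.382 = 7.120419
Step 2: E[X|A_2] = 4.87 / 0.2022 = 24.085064
Step 3: E[X|A_3] = 2.99 / 0.4158 = 7.190957
Verification: E[X] = sum E[X*1_A_i] = 2.72 + 4.87 + 2.99 = 10.58


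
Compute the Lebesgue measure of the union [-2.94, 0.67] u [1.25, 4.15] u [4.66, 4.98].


For pairwise disjoint intervals, m(union) = sum of lengths.
= (0.67 - -2.94) + (4.15 - 1.25) + (4.98 - 4.66)
= 3.61 + 2.9 + 0.32
= 6.83


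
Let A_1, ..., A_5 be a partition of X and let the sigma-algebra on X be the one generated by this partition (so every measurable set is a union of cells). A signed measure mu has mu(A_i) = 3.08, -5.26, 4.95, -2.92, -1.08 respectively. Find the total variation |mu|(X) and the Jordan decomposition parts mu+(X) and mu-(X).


Step 1: Every measurable set is a union of atoms (the cells / points), so a Hahn decomposition is
  obtained by grouping atoms by sign: P = union of atoms with mu > 0, N = union of the remaining atoms.
  Atoms in P (indices): 1, 3;  atoms in N (indices): 2, 4, 5
  Positive values: 3.08, 4.95
  Negative values: -5.26, -2.92, -1.08
Step 2: mu+(X) = mu(P) = sum of positive atom values = 8.03
Step 3: mu-(X) = -mu(N) = sum of |negative atom values| = 9.26
Step 4: |mu|(X) = mu+(X) + mu-(X) = 8.03 + 9.26 = 17.29


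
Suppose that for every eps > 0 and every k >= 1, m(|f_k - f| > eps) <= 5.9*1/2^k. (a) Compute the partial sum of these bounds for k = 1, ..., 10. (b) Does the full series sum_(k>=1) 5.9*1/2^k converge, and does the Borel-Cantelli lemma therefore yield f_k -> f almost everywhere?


Step 1: List the terms 5.9*1/2^k for k = 1 to 10:
  k=1: 2.95
  k=2: 1.475
  k=3: 0.7375
  k=4: 0.36875
  k=5: 0.184375
  k=6: 0.092188
  k=7: 0.046094
  k=8: 0.023047
  k=9: 0.011523
  k=10: 0.005762
Step 2: Partial sum = 2.95 + 1.475 + 0.7375 + 0.36875 + 0.184375 + 0.092188 + 0.046094 + 0.023047 + 0.011523 + 0.005762
     = 5.894238
Step 3: The full series sum_(k>=1) 5.9*1/2^k converges (geometric series with ratio 1/2 < 1; a constant multiple of a convergent series converges).
Step 4: Fix eps > 0. Since sum_k m(|f_k - f| > eps) < infinity, the Borel-Cantelli lemma gives
        m(limsup_k {|f_k - f| > eps}) = 0, i.e. for a.e. x, |f_k(x) - f(x)| <= eps for all large k.
        Applying this with eps = 1/j for j = 1, 2, ... and intersecting the countably many full-measure sets,
        for a.e. x we get limsup_k |f_k(x) - f(x)| <= 1/j for every j, hence f_k -> f almost everywhere.
Conclusion: series converges; Borel-Cantelli yields f_k -> f a.e.


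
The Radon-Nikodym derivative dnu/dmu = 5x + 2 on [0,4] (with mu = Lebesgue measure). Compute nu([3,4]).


nu(A) = integral_A (dnu/dmu) dmu = integral_3^4 (5x + 2) dx
Step 1: Antiderivative F(x) = (5/2)x^2 + 2x
Step 2: F(4) = (5/2)*4^2 + 2*4 = 40 + 8 = 48
Step 3: F(3) = (5/2)*3^2 + 2*3 = 22.5 + 6 = 28.5
Step 4: nu([3,4]) = F(4) - F(3) = 48 - 28.5 = 19.5


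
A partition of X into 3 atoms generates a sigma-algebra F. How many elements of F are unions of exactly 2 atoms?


Each element of F is a union of some subset of the 3 atoms.
Elements that are unions of exactly 2 atoms correspond to 2-element subsets of the 3 atoms.
Count = C(3, 2) = 3! / (2! * 1!) = 3.


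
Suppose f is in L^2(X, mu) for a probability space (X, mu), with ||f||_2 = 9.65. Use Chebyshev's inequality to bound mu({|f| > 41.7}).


Chebyshev/Markov inequality: mu(|f| > eps) <= (||f||_p / eps)^p
Step 1: ||f||_2 / eps = 9.65 / 41.7 = 0.231415
Step 2: Raise to power p = 2:
  (0.231415)^2 = 0.053553
Step 3: Therefore mu(|f| > 41.7) <= 0.053553


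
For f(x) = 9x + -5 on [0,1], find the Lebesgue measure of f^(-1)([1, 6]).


f^(-1)([1, 6]) = {x : 1 <= 9x + -5 <= 6}
Solving: (1 - -5)/9 <= x <= (6 - -5)/9
= [0.666667, 1.222222]
Intersecting with [0,1]: [0.666667, 1]
Measure = 1 - 0.666667 = 0.333333


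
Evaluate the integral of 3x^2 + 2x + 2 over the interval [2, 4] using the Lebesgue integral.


The Lebesgue integral of a Riemann-integrable function agrees with the Riemann integral.
Antiderivative F(x) = (3/3)x^3 + (2/2)x^2 + 2x
F(4) = (3/3)*4^3 + (2/2)*4^2 + 2*4
     = (3/3)*64 + (2/2)*16 + 2*4
     = 64 + 16 + 8
     = 88
F(2) = 16
Integral = F(4) - F(2) = 88 - 16 = 72


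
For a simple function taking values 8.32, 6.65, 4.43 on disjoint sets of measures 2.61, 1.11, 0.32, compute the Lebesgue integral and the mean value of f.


Step 1: Integral = sum(value_i * measure_i)
= 8.32*2.61 + 6.65*1.11 + 4.43*0.32
= 21.7152 + 7.3815 + 1.4176
= 30.5143
Step 2: Total measure of domain = 2.61 + 1.11 + 0.32 = 4.04
Step 3: Average value = 30.5143 / 4.04 = 7.553045


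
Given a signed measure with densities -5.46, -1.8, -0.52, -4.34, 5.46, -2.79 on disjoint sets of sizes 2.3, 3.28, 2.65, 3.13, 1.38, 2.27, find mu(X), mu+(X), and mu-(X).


Step 1: Compute signed measure on each set:
  Set 1: -5.46 * 2.3 = -12.558
  Set 2: -1.8 * 3.28 = -5.904
  Set 3: -0.52 * 2.65 = -1.378
  Set 4: -4.34 * 3.13 = -13.5842
  Set 5: 5.46 * 1.38 = 7.5348
  Set 6: -2.79 * 2.27 = -6.3333
Step 2: Total signed measure = (-12.558) + (-5.904) + (-1.378) + (-13.5842) + (7.5348) + (-6.3333)
     = -32.2227
Step 3: Positive part mu+(X) = sum of positive contributions = 7.5348
Step 4: Negative part mu-(X) = |sum of negative contributions| = 39.7575


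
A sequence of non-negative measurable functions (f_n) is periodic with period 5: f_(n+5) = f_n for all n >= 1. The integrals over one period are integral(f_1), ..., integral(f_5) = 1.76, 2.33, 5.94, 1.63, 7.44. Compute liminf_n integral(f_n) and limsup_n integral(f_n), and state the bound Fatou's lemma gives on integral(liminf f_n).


The sequence (integral(f_n)) is periodic with period 5, repeating the values 1.76, 2.33, 5.94, 1.63, 7.44 indefinitely.
Step 1: For a periodic sequence, every tail (a_m, a_(m+1), ...) contains all 5 period values infinitely often.
Step 2: Hence inf of every tail = min of the period values = min(1.76, 2.33, 5.94, 1.63, 7.44) = 1.63.
        liminf_n integral(f_n) = sup over m of (inf of tail from m) = 1.63.
Step 3: Similarly sup of every tail = max of the period values = 7.44.
        limsup_n integral(f_n) = 7.44.
Step 4: Fatou's lemma: integral(liminf_n f_n) <= liminf_n integral(f_n) = 1.63.
        So the integral of the pointwise liminf is at most 1.63.


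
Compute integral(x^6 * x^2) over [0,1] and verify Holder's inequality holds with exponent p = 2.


Step 1: Exact integral of f*g = integral(x^8, 0, 1) = 1/9
     = 0.111111
Step 2: Holder bound with p=2, q=2:
  ||f||_p = (integral x^12 dx)^(1/2) = (1/13)^(1/2) = 0.27735
  ||g||_q = (integral x^4 dx)^(1/2) = (1/5)^(1/2) = 0.447214
Step 3: Holder bound = ||f||_p * ||g||_q = 0.27735 * 0.447214 = 0.124035
Verification: 0.111111 <= 0.124035 (Holder holds)


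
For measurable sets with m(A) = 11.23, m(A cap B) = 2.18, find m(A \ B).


m(A \ B) = m(A) - m(A n B)
= 11.23 - 2.18
= 9.05


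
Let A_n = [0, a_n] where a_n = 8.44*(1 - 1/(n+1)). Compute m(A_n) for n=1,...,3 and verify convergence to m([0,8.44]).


By continuity of measure from below: if A_n increases to A, then m(A_n) -> m(A).
Here A = [0, 8.44], so m(A) = 8.44
Step 1: a_1 = 8.44*(1 - 1/2) = 4.22, m(A_1) = 4.22
Step 2: a_2 = 8.44*(1 - 1/3) = 5.6267, m(A_2) = 5.6267
Step 3: a_3 = 8.44*(1 - 1/4) = 6.33, m(A_3) = 6.33
Limit: m(A_n) -> m([0,8.44]) = 8.44


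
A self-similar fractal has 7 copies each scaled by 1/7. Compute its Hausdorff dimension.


For a self-similar set with N copies scaled by 1/r:
dim_H = log(N)/log(r) = log(7)/log(7)
= 1.94591/1.94591
= 1


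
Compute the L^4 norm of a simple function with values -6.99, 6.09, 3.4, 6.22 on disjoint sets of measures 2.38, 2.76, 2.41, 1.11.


Step 1: Compute |f_i|^4 for each value:
  |-6.99|^4 = 2387.309372
  |6.09|^4 = 1375.527162
  |3.4|^4 = 133.6336
  |6.22|^4 = 1496.792295
Step 2: Multiply by measures and sum:
  2387.309372 * 2.38 = 5681.796305
  1375.527162 * 2.76 = 3796.454966
  133.6336 * 2.41 = 322.056976
  1496.792295 * 1.11 = 1661.439447
Sum = 5681.796305 + 3796.454966 + 322.056976 + 1661.439447 = 11461.747694
Step 3: Take the p-th root:
||f||_4 = (11461.747694)^(1/4) = 10.346959


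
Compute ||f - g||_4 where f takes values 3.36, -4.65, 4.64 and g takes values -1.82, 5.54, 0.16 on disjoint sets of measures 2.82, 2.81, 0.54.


Step 1: Compute differences f_i - g_i:
  3.36 - -1.82 = 5.18
  -4.65 - 5.54 = -10.19
  4.64 - 0.16 = 4.48
Step 2: Compute |diff|^4 * measure for each set:
  |5.18|^4 * 2.82 = 719.97769 * 2.82 = 2030.337085
  |-10.19|^4 * 2.81 = 10781.935663 * 2.81 = 30297.239214
  |4.48|^4 * 0.54 = 402.820956 * 0.54 = 217.523316
Step 3: Sum = 32545.099615
Step 4: ||f-g||_4 = (32545.099615)^(1/4) = 13.431404


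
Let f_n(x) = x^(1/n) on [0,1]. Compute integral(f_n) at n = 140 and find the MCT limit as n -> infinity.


At n = 140: f_140(x) = x^(1/140).
Step 1: integral(x^(1/140), 0, 1) = [x^(1/140+1) / (1/140+1)] from 0 to 1
     = 1 / (1/140 + 1) = 1 / ((140+1)/140) = 140/(140+1)
     = 140/141 = 0.992908
Step 2: As n -> infinity, f_n(x) = x^(1/n) -> 1 for x in (0,1], and f_n is increasing in n.
By MCT, lim_n integral(f_n) = integral(lim_n f_n) = integral(1, 0, 1) = 1.
Step 3: Verify convergence: 140/141 = 0.992908 -> 1


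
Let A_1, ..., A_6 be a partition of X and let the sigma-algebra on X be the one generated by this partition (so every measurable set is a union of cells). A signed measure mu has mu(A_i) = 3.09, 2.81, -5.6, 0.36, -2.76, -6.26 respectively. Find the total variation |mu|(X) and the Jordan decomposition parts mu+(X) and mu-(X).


Step 1: Every measurable set is a union of atoms (the cells / points), so a Hahn decomposition is
  obtained by grouping atoms by sign: P = union of atoms with mu > 0, N = union of the remaining atoms.
  Atoms in P (indices): 1, 2, 4;  atoms in N (indices): 3, 5, 6
  Positive values: 3.09, 2.81, 0.36
  Negative values: -5.6, -2.76, -6.26
Step 2: mu+(X) = mu(P) = sum of positive atom values = 6.26
Step 3: mu-(X) = -mu(N) = sum of |negative atom values| = 14.62
Step 4: |mu|(X) = mu+(X) + mu-(X) = 6.26 + 14.62 = 20.88


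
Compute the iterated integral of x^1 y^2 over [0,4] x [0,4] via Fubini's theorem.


By Fubini's theorem, the double integral factors as a product of single integrals:
Step 1: integral_0^4 x^1 dx = [x^2/2] from 0 to 4
     = 4^2/2 = 8
Step 2: integral_0^4 y^2 dy = [y^3/3] from 0 to 4
     = 4^3/3 = 21.333333
Step 3: Double integral = 8 * 21.333333 = 170.666667


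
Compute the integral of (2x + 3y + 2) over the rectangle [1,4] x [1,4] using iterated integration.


By Fubini, integrate in x first, then y.
Step 1: Fix y, integrate over x in [1,4]:
  integral(2x + 3y + 2, x=1..4)
  = 2*(4^2 - 1^2)/2 + (3y + 2)*(4 - 1)
  = 15 + (3y + 2)*3
  = 15 + 9y + 6
  = 21 + 9y
Step 2: Integrate over y in [1,4]:
  integral(21 + 9y, y=1..4)
  = 21*3 + 9*(4^2 - 1^2)/2
  = 63 + 67.5
  = 130.5


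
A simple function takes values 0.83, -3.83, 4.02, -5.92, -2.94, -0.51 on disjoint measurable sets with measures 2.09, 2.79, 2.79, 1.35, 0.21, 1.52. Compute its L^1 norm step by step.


Step 1: Compute |f_i|^1 for each value:
  |0.83|^1 = 0.83
  |-3.83|^1 = 3.83
  |4.02|^1 = 4.02
  |-5.92|^1 = 5.92
  |-2.94|^1 = 2.94
  |-0.51|^1 = 0.51
Step 2: Multiply by measures and sum:
  0.83 * 2.09 = 1.7347
  3.83 * 2.79 = 10.6857
  4.02 * 2.79 = 11.2158
  5.92 * 1.35 = 7.992
  2.94 * 0.21 = 0.6174
  0.51 * 1.52 = 0.7752
Sum = 1.7347 + 10.6857 + 11.2158 + 7.992 + 0.6174 + 0.7752 = 33.0208
Step 3: Take the p-th root:
||f||_1 = (33.0208)^(1/1) = 33.0208


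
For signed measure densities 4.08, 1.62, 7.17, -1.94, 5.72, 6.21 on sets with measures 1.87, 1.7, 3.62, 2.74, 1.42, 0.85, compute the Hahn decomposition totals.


Step 1: Compute signed measure on each set:
  Set 1: 4.08 * 1.87 = 7.6296
  Set 2: 1.62 * 1.7 = 2.754
  Set 3: 7.17 * 3.62 = 25.9554
  Set 4: -1.94 * 2.74 = -5.3156
  Set 5: 5.72 * 1.42 = 8.1224
  Set 6: 6.21 * 0.85 = 5.2785
Step 2: Total signed measure = (7.6296) + (2.754) + (25.9554) + (-5.3156) + (8.1224) + (5.2785)
     = 44.4243
Step 3: Positive part mu+(X) = sum of positive contributions = 49.7399
Step 4: Negative part mu-(X) = |sum of negative contributions| = 5.3156


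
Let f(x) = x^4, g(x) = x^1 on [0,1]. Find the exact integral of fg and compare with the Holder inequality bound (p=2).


Step 1: Exact integral of f*g = integral(x^5, 0, 1) = 1/6
     = 0.166667
Step 2: Holder bound with p=2, q=2:
  ||f||_p = (integral x^8 dx)^(1/2) = (1/9)^(1/2) = 0.333333
  ||g||_q = (integral x^2 dx)^(1/2) = (1/3)^(1/2) = 0.57735
Step 3: Holder bound = ||f||_p * ||g||_q = 0.333333 * 0.57735 = 0.19245
Verification: 0.166667 <= 0.19245 (Holder holds)


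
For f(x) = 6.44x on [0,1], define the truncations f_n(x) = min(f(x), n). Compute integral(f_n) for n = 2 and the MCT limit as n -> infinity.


f(x) = 6.44x on [0,1]; f_n(x) = min(6.44x, n). At n = 2:
Step 1: f(x) reaches 2 at x = 2/6.44 = 0.310559
Step 2: integral(f_2) = integral(6.44x, 0, 0.310559) + integral(2, 0.310559, 1)
       = 6.44*0.310559^2/2 + 2*(1 - 0.310559)
       = 0.310559 + 1.378882
       = 1.689441
Step 3: As n -> infinity, f_n increases to f, so by MCT integral(f_n) -> integral(f) = 6.44/2 = 3.22.
Convergence: integral(f_2) = 1.689441 -> 3.22 as n -> infinity


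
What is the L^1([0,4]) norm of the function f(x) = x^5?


Step 1: ||f||_1 = (integral_0^4 |x^5|^1 dx)^(1/1)
     = (integral_0^4 x^5 dx)^(1/1)
Step 2: integral_0^4 x^5 dx = [x^6/(6)] from 0 to 4 = 4^6/6
     = 4096/6 = 682.666667
Step 3: ||f||_1 = (682.666667)^(1/1) = 682.666667


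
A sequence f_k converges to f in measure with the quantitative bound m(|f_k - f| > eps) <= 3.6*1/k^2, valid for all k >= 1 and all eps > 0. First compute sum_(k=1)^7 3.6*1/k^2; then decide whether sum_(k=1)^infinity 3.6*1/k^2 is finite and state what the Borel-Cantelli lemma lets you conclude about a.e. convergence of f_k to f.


Step 1: List the terms 3.6*1/k^2 for k = 1 to 7:
  k=1: 3.6
  k=2: 0.9
  k=3: 0.4
  k=4: 0.225
  k=5: 0.144
  k=6: 0.1
  k=7: 0.073469
Step 2: Partial sum = 3.6 + 0.9 + 0.4 + 0.225 + 0.144 + 0.1 + 0.073469
     = 5.442469
Step 3: The full series sum_(k>=1) 3.6*1/k^2 converges (p-series with p = 2 > 1; a constant multiple of a convergent series converges).
Step 4: Fix eps > 0. Since sum_k m(|f_k - f| > eps) < infinity, the Borel-Cantelli lemma gives
        m(limsup_k {|f_k - f| > eps}) = 0, i.e. for a.e. x, |f_k(x) - f(x)| <= eps for all large k.
        Applying this with eps = 1/j for j = 1, 2, ... and intersecting the countably many full-measure sets,
        for a.e. x we get limsup_k |f_k(x) - f(x)| <= 1/j for every j, hence f_k -> f almost everywhere.
Conclusion: series converges; Borel-Cantelli yields f_k -> f a.e.


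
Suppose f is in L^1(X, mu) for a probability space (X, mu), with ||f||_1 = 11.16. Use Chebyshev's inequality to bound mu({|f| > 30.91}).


Chebyshev/Markov inequality: mu(|f| > eps) <= (||f||_p / eps)^p
Step 1: ||f||_1 / eps = 11.16 / 30.91 = 0.361048
Step 2: Raise to power p = 1:
  (0.361048)^1 = 0.361048
Step 3: Therefore mu(|f| > 30.91) <= 0.361048


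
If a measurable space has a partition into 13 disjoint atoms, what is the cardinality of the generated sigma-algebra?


Each element of the sigma-algebra is a union of some subset of the 13 atoms.
The number of such subsets is 2^13 = 8192.


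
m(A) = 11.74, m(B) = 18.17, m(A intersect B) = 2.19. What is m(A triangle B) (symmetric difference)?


m(A Delta B) = m(A) + m(B) - 2*m(A n B)
= 11.74 + 18.17 - 2*2.19
= 11.74 + 18.17 - 4.38
= 25.53


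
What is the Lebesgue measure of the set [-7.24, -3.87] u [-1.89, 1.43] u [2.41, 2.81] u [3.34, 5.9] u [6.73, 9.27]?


For pairwise disjoint intervals, m(union) = sum of lengths.
= (-3.87 - -7.24) + (1.43 - -1.89) + (2.81 - 2.41) + (5.9 - 3.34) + (9.27 - 6.73)
= 3.37 + 3.32 + 0.4 + 2.56 + 2.54
= 12.19


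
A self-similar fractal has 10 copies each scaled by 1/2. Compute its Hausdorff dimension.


For a self-similar set with N copies scaled by 1/r:
dim_H = log(N)/log(r) = log(10)/log(2)
= 2.302585/0.693147
= 3.321928


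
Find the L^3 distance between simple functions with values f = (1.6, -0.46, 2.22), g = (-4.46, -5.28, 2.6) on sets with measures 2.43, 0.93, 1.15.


Step 1: Compute differences f_i - g_i:
  1.6 - -4.46 = 6.06
  -0.46 - -5.28 = 4.82
  2.22 - 2.6 = -0.38
Step 2: Compute |diff|^3 * measure for each set:
  |6.06|^3 * 2.43 = 222.545016 * 2.43 = 540.784389
  |4.82|^3 * 0.93 = 111.980168 * 0.93 = 104.141556
  |-0.38|^3 * 1.15 = 0.054872 * 1.15 = 0.063103
Step 3: Sum = 644.989048
Step 4: ||f-g||_3 = (644.989048)^(1/3) = 8.640074


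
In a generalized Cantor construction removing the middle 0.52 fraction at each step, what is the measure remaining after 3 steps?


Step 1: At each step, fraction remaining = 1 - 0.52 = 0.48
Step 2: After 3 steps, measure = (0.48)^3
Step 3: Computing the power step by step:
  After step 1: 0.48
  After step 2: 0.2304
  After step 3: 0.110592
Result = 0.110592


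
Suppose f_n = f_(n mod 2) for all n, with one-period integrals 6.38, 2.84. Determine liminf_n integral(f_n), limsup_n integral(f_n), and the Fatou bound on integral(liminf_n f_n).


The sequence (integral(f_n)) is periodic with period 2, repeating the values 6.38, 2.84 indefinitely.
Step 1: For a periodic sequence, every tail (a_m, a_(m+1), ...) contains all 2 period values infinitely often.
Step 2: Hence inf of every tail = min of the period values = min(6.38, 2.84) = 2.84.
        liminf_n integral(f_n) = sup over m of (inf of tail from m) = 2.84.
Step 3: Similarly sup of every tail = max of the period values = 6.38.
        limsup_n integral(f_n) = 6.38.
Step 4: Fatou's lemma: integral(liminf_n f_n) <= liminf_n integral(f_n) = 2.84.
        So the integral of the pointwise liminf is at most 2.84.


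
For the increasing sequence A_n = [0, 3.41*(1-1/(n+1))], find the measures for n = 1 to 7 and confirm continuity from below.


By continuity of measure from below: if A_n increases to A, then m(A_n) -> m(A).
Here A = [0, 3.41], so m(A) = 3.41
Step 1: a_1 = 3.41*(1 - 1/2) = 1.705, m(A_1) = 1.705
Step 2: a_2 = 3.41*(1 - 1/3) = 2.2733, m(A_2) = 2.2733
Step 3: a_3 = 3.41*(1 - 1/4) = 2.5575, m(A_3) = 2.5575
Step 4: a_4 = 3.41*(1 - 1/5) = 2.728, m(A_4) = 2.728
Step 5: a_5 = 3.41*(1 - 1/6) = 2.8417, m(A_5) = 2.8417
Step 6: a_6 = 3.41*(1 - 1/7) = 2.9229, m(A_6) = 2.9229
Step 7: a_7 = 3.41*(1 - 1/8) = 2.9838, m(A_7) = 2.9838
Limit: m(A_n) -> m([0,3.41]) = 3.41


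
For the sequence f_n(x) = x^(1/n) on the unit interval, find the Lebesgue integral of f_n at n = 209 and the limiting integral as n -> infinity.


At n = 209: f_209(x) = x^(1/209).
Step 1: integral(x^(1/209), 0, 1) = [x^(1/209+1) / (1/209+1)] from 0 to 1
     = 1 / (1/209 + 1) = 1 / ((209+1)/209) = 209/(209+1)
     = 209/210 = 0.995238
Step 2: As n -> infinity, f_n(x) = x^(1/n) -> 1 for x in (0,1], and f_n is increasing in n.
By MCT, lim_n integral(f_n) = integral(lim_n f_n) = integral(1, 0, 1) = 1.
Step 3: Verify convergence: 209/210 = 0.995238 -> 1


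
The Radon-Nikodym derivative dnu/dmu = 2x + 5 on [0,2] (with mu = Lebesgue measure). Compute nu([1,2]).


nu(A) = integral_A (dnu/dmu) dmu = integral_1^2 (2x + 5) dx
Step 1: Antiderivative F(x) = (2/2)x^2 + 5x
Step 2: F(2) = (2/2)*2^2 + 5*2 = 4 + 10 = 14
Step 3: F(1) = (2/2)*1^2 + 5*1 = 1 + 5 = 6
Step 4: nu([1,2]) = F(2) - F(1) = 14 - 6 = 8


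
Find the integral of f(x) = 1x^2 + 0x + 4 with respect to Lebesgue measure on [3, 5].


The Lebesgue integral of a Riemann-integrable function agrees with the Riemann integral.
Antiderivative F(x) = (1/3)x^3 + (0/2)x^2 + 4x
F(5) = (1/3)*5^3 + (0/2)*5^2 + 4*5
     = (1/3)*125 + (0/2)*25 + 4*5
     = 41.666667 + 0.0 + 20
     = 61.666667
F(3) = 21
Integral = F(5) - F(3) = 61.666667 - 21 = 40.666667


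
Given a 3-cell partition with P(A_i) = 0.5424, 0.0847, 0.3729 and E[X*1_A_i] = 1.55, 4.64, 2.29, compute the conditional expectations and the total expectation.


For each cell A_i: E[X|A_i] = E[X*1_A_i] / P(A_i)
Step 1: E[X|A_1] = 1.55 / 0.5424 = 2.85767
Step 2: E[X|A_2] = 4.64 / 0.0847 = 54.781582
Step 3: E[X|A_3] = 2.29 / 0.3729 = 6.141057
Verification: E[X] = sum E[X*1_A_i] = 1.55 + 4.64 + 2.29 = 8.48


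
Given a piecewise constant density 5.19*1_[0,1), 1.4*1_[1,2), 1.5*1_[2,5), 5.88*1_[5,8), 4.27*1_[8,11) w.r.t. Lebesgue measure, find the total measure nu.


Integrate each piece of the Radon-Nikodym derivative:
Step 1: integral_0^1 5.19 dx = 5.19*(1-0) = 5.19*1 = 5.19
Step 2: integral_1^2 1.4 dx = 1.4*(2-1) = 1.4*1 = 1.4
Step 3: integral_2^5 1.5 dx = 1.5*(5-2) = 1.5*3 = 4.5
Step 4: integral_5^8 5.88 dx = 5.88*(8-5) = 5.88*3 = 17.64
Step 5: integral_8^11 4.27 dx = 4.27*(11-8) = 4.27*3 = 12.81
Total: 5.19 + 1.4 + 4.5 + 17.64 + 12.81 = 41.54


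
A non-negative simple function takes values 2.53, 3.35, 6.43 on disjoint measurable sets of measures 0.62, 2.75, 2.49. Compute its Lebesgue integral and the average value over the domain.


Step 1: Integral = sum(value_i * measure_i)
= 2.53*0.62 + 3.35*2.75 + 6.43*2.49
= 1.5686 + 9.2125 + 16.0107
= 26.7918
Step 2: Total measure of domain = 0.62 + 2.75 + 2.49 = 5.86
Step 3: Average value = 26.7918 / 5.86 = 4.57198


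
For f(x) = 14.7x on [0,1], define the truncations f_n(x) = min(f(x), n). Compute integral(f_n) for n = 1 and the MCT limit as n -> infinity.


f(x) = 14.7x on [0,1]; f_n(x) = min(14.7x, n). At n = 1:
Step 1: f(x) reaches 1 at x = 1/14.7 = 0.068027
Step 2: integral(f_1) = integral(14.7x, 0, 0.068027) + integral(1, 0.068027, 1)
       = 14.7*0.068027^2/2 + 1*(1 - 0.068027)
       = 0.034014 + 0.931973
       = 0.965986
Step 3: As n -> infinity, f_n increases to f, so by MCT integral(f_n) -> integral(f) = 14.7/2 = 7.35.
Convergence: integral(f_1) = 0.965986 -> 7.35 as n -> infinity


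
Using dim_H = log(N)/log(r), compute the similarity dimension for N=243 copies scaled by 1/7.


For a self-similar set with N copies scaled by 1/r:
dim_H = log(N)/log(r) = log(243)/log(7)
= 5.493061/1.94591
= 2.822875


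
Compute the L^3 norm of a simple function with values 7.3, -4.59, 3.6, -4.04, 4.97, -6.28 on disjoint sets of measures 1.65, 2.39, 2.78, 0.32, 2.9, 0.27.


Step 1: Compute |f_i|^3 for each value:
  |7.3|^3 = 389.017
  |-4.59|^3 = 96.702579
  |3.6|^3 = 46.656
  |-4.04|^3 = 65.939264
  |4.97|^3 = 122.763473
  |-6.28|^3 = 247.673152
Step 2: Multiply by measures and sum:
  389.017 * 1.65 = 641.87805
  96.702579 * 2.39 = 231.119164
  46.656 * 2.78 = 129.70368
  65.939264 * 0.32 = 21.100564
  122.763473 * 2.9 = 356.014072
  247.673152 * 0.27 = 66.871751
Sum = 641.87805 + 231.119164 + 129.70368 + 21.100564 + 356.014072 + 66.871751 = 1446.687281
Step 3: Take the p-th root:
||f||_3 = (1446.687281)^(1/3) = 11.309886


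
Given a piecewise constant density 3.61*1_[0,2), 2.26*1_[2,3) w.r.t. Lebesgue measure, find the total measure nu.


Integrate each piece of the Radon-Nikodym derivative:
Step 1: integral_0^2 3.61 dx = 3.61*(2-0) = 3.61*2 = 7.22
Step 2: integral_2^3 2.26 dx = 2.26*(3-2) = 2.26*1 = 2.26
Total: 7.22 + 2.26 = 9.48


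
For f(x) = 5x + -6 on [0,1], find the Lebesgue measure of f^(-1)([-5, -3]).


f^(-1)([-5, -3]) = {x : -5 <= 5x + -6 <= -3}
Solving: (-5 - -6)/5 <= x <= (-3 - -6)/5
= [0.2, 0.6]
Intersecting with [0,1]: [0.2, 0.6]
Measure = 0.6 - 0.2 = 0.4


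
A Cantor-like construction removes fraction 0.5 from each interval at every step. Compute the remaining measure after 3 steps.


Step 1: At each step, fraction remaining = 1 - 0.5 = 0.5
Step 2: After 3 steps, measure = (0.5)^3
Step 3: Computing the power step by step:
  After step 1: 0.5
  After step 2: 0.25
  After step 3: 0.125
Result = 0.125


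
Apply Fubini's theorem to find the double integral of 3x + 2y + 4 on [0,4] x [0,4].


By Fubini, integrate in x first, then y.
Step 1: Fix y, integrate over x in [0,4]:
  integral(3x + 2y + 4, x=0..4)
  = 3*(4^2 - 0^2)/2 + (2y + 4)*(4 - 0)
  = 24 + (2y + 4)*4
  = 24 + 8y + 16
  = 40 + 8y
Step 2: Integrate over y in [0,4]:
  integral(40 + 8y, y=0..4)
  = 40*4 + 8*(4^2 - 0^2)/2
  = 160 + 64
  = 224


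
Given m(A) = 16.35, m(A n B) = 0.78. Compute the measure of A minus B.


m(A \ B) = m(A) - m(A n B)
= 16.35 - 0.78
= 15.57


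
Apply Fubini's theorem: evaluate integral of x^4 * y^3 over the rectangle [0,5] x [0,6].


By Fubini's theorem, the double integral factors as a product of single integrals:
Step 1: integral_0^5 x^4 dx = [x^5/5] from 0 to 5
     = 5^5/5 = 625
Step 2: integral_0^6 y^3 dy = [y^4/4] from 0 to 6
     = 6^4/4 = 324
Step 3: Double integral = 625 * 324 = 202500


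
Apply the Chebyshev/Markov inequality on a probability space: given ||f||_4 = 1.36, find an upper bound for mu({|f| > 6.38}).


Chebyshev/Markov inequality: mu(|f| > eps) <= (||f||_p / eps)^p
Step 1: ||f||_4 / eps = 1.36 / 6.38 = 0.213166
Step 2: Raise to power p = 4:
  (0.213166)^4 = 0.002065
Step 3: Therefore mu(|f| > 6.38) <= 0.002065


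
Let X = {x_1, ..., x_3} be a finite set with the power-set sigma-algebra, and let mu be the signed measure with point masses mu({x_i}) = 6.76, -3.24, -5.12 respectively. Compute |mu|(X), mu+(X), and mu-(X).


Step 1: Every measurable set is a union of atoms (the cells / points), so a Hahn decomposition is
  obtained by grouping atoms by sign: P = union of atoms with mu > 0, N = union of the remaining atoms.
  Atoms in P (indices): 1;  atoms in N (indices): 2, 3
  Positive values: 6.76
  Negative values: -3.24, -5.12
Step 2: mu+(X) = mu(P) = sum of positive atom values = 6.76
Step 3: mu-(X) = -mu(N) = sum of |negative atom values| = 8.36
Step 4: |mu|(X) = mu+(X) + mu-(X) = 6.76 + 8.36 = 15.12


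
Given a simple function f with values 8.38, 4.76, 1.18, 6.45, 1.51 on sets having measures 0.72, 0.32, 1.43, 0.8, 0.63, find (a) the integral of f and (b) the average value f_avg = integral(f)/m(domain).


Step 1: Integral = sum(value_i * measure_i)
= 8.38*0.72 + 4.76*0.32 + 1.18*1.43 + 6.45*0.8 + 1.51*0.63
= 6.0336 + 1.5232 + 1.6874 + 5.16 + 0.9513
= 15.3555
Step 2: Total measure of domain = 0.72 + 0.32 + 1.43 + 0.8 + 0.63 = 3.9
Step 3: Average value = 15.3555 / 3.9 = 3.937308


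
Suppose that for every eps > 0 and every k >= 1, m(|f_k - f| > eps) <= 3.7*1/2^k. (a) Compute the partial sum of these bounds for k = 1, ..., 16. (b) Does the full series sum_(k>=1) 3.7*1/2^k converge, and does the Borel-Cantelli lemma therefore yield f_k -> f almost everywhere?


Step 1: List the terms 3.7*1/2^k for k = 1 to 16:
  k=1: 1.85
  k=2: 0.925
  k=3: 0.4625
  k=4: 0.23125
  k=5: 0.115625
  k=6: 0.057813
  k=7: 0.028906
  k=8: 0.014453
  k=9: 0.007227
  k=10: 0.003613
  k=11: 0.001807
  k=12: 9.033203e-04
  k=13: 4.516602e-04
  k=14: 2.258301e-04
  k=15: 1.129150e-04
  k=16: 5.645752e-05
Step 2: Partial sum = 1.85 + 0.925 + 0.4625 + 0.23125 + 0.115625 + 0.057813 + 0.028906 + 0.014453 + 0.007227 + 0.003613 + 0.001807 + 9.033203e-04 + 4.516602e-04 + 2.258301e-04 + 1.129150e-04 + 5.645752e-05
     = 3.699944
Step 3: The full series sum_(k>=1) 3.7*1/2^k converges (geometric series with ratio 1/2 < 1; a constant multiple of a convergent series converges).
Step 4: Fix eps > 0. Since sum_k m(|f_k - f| > eps) < infinity, the Borel-Cantelli lemma gives
        m(limsup_k {|f_k - f| > eps}) = 0, i.e. for a.e. x, |f_k(x) - f(x)| <= eps for all large k.
        Applying this with eps = 1/j for j = 1, 2, ... and intersecting the countably many full-measure sets,
        for a.e. x we get limsup_k |f_k(x) - f(x)| <= 1/j for every j, hence f_k -> f almost everywhere.
Conclusion: series converges; Borel-Cantelli yields f_k -> f a.e.


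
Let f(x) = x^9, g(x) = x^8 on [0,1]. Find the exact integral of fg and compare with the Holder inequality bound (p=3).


Step 1: Exact integral of f*g = integral(x^17, 0, 1) = 1/18
     = 0.055556
Step 2: Holder bound with p=3, q=1.5:
  ||f||_p = (integral x^27 dx)^(1/3) = (1/28)^(1/3) = 0.329317
  ||g||_q = (integral x^12 dx)^(1/1.5) = (1/13)^(1/1.5) = 0.180872
Step 3: Holder bound = ||f||_p * ||g||_q = 0.329317 * 0.180872 = 0.059564
Verification: 0.055556 <= 0.059564 (Holder holds)


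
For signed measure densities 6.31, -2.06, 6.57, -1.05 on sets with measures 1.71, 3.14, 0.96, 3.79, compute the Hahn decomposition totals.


Step 1: Compute signed measure on each set:
  Set 1: 6.31 * 1.71 = 10.7901
  Set 2: -2.06 * 3.14 = -6.4684
  Set 3: 6.57 * 0.96 = 6.3072
  Set 4: -1.05 * 3.79 = -3.9795
Step 2: Total signed measure = (10.7901) + (-6.4684) + (6.3072) + (-3.9795)
     = 6.6494
Step 3: Positive part mu+(X) = sum of positive contributions = 17.0973
Step 4: Negative part mu-(X) = |sum of negative contributions| = 10.4479


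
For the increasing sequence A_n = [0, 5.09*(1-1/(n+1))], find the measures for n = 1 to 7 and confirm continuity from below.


By continuity of measure from below: if A_n increases to A, then m(A_n) -> m(A).
Here A = [0, 5.09], so m(A) = 5.09
Step 1: a_1 = 5.09*(1 - 1/2) = 2.545, m(A_1) = 2.545
Step 2: a_2 = 5.09*(1 - 1/3) = 3.3933, m(A_2) = 3.3933
Step 3: a_3 = 5.09*(1 - 1/4) = 3.8175, m(A_3) = 3.8175
Step 4: a_4 = 5.09*(1 - 1/5) = 4.072, m(A_4) = 4.072
Step 5: a_5 = 5.09*(1 - 1/6) = 4.2417, m(A_5) = 4.2417
Step 6: a_6 = 5.09*(1 - 1/7) = 4.3629, m(A_6) = 4.3629
Step 7: a_7 = 5.09*(1 - 1/8) = 4.4537, m(A_7) = 4.4537
Limit: m(A_n) -> m([0,5.09]) = 5.09


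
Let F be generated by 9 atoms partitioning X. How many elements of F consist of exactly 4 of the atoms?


Each element of F is a union of some subset of the 9 atoms.
Elements that are unions of exactly 4 atoms correspond to 4-element subsets of the 9 atoms.
Count = C(9, 4) = 9! / (4! * 5!) = 126.


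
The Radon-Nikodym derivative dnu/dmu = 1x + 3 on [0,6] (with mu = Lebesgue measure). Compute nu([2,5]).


nu(A) = integral_A (dnu/dmu) dmu = integral_2^5 (1x + 3) dx
Step 1: Antiderivative F(x) = (1/2)x^2 + 3x
Step 2: F(5) = (1/2)*5^2 + 3*5 = 12.5 + 15 = 27.5
Step 3: F(2) = (1/2)*2^2 + 3*2 = 2 + 6 = 8
Step 4: nu([2,5]) = F(5) - F(2) = 27.5 - 8 = 19.5


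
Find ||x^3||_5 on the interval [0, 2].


Step 1: ||f||_5 = (integral_0^2 |x^3|^5 dx)^(1/5)
     = (integral_0^2 x^15 dx)^(1/5)
Step 2: integral_0^2 x^15 dx = [x^16/(16)] from 0 to 2 = 2^16/16
     = 65536/16 = 4096
Step 3: ||f||_5 = (4096)^(1/5) = 5.278032


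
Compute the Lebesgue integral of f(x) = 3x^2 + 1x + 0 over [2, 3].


The Lebesgue integral of a Riemann-integrable function agrees with the Riemann integral.
Antiderivative F(x) = (3/3)x^3 + (1/2)x^2 + 0x
F(3) = (3/3)*3^3 + (1/2)*3^2 + 0*3
     = (3/3)*27 + (1/2)*9 + 0*3
     = 27 + 4.5 + 0
     = 31.5
F(2) = 10
Integral = F(3) - F(2) = 31.5 - 10 = 21.5


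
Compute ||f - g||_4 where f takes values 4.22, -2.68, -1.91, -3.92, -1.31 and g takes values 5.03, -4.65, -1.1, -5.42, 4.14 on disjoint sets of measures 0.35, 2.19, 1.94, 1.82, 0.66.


Step 1: Compute differences f_i - g_i:
  4.22 - 5.03 = -0.81
  -2.68 - -4.65 = 1.97
  -1.91 - -1.1 = -0.81
  -3.92 - -5.42 = 1.5
  -1.31 - 4.14 = -5.45
Step 2: Compute |diff|^4 * measure for each set:
  |-0.81|^4 * 0.35 = 0.430467 * 0.35 = 0.150664
  |1.97|^4 * 2.19 = 15.061385 * 2.19 = 32.984433
  |-0.81|^4 * 1.94 = 0.430467 * 1.94 = 0.835106
  |1.5|^4 * 1.82 = 5.0625 * 1.82 = 9.21375
  |-5.45|^4 * 0.66 = 882.238506 * 0.66 = 582.277414
Step 3: Sum = 625.461367
Step 4: ||f-g||_4 = (625.461367)^(1/4) = 5.000922


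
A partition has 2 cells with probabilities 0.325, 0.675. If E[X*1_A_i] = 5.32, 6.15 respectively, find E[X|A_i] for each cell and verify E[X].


For each cell A_i: E[X|A_i] = E[X*1_A_i] / P(A_i)
Step 1: E[X|A_1] = 5.32 / 0.325 = 16.369231
Step 2: E[X|A_2] = 6.15 / 0.675 = 9.111111
Verification: E[X] = sum E[X*1_A_i] = 5.32 + 6.15 = 11.47


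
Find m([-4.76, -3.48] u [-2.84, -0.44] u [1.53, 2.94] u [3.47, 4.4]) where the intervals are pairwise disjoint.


For pairwise disjoint intervals, m(union) = sum of lengths.
= (-3.48 - -4.76) + (-0.44 - -2.84) + (2.94 - 1.53) + (4.4 - 3.47)
= 1.28 + 2.4 + 1.41 + 0.93
= 6.02


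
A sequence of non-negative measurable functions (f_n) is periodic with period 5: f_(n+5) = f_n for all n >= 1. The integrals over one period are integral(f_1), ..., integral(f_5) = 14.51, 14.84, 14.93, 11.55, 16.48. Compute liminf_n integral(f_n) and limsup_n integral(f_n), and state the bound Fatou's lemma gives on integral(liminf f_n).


The sequence (integral(f_n)) is periodic with period 5, repeating the values 14.51, 14.84, 14.93, 11.55, 16.48 indefinitely.
Step 1: For a periodic sequence, every tail (a_m, a_(m+1), ...) contains all 5 period values infinitely often.
Step 2: Hence inf of every tail = min of the period values = min(14.51, 14.84, 14.93, 11.55, 16.48) = 11.55.
        liminf_n integral(f_n) = sup over m of (inf of tail from m) = 11.55.
Step 3: Similarly sup of every tail = max of the period values = 16.48.
        limsup_n integral(f_n) = 16.48.
Step 4: Fatou's lemma: integral(liminf_n f_n) <= liminf_n integral(f_n) = 11.55.
        So the integral of the pointwise liminf is at most 11.55.


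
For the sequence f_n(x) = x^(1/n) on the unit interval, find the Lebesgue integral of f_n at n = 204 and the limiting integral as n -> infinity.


At n = 204: f_204(x) = x^(1/204).
Step 1: integral(x^(1/204), 0, 1) = [x^(1/204+1) / (1/204+1)] from 0 to 1
     = 1 / (1/204 + 1) = 1 / ((204+1)/204) = 204/(204+1)
     = 204/205 = 0.995122
Step 2: As n -> infinity, f_n(x) = x^(1/n) -> 1 for x in (0,1], and f_n is increasing in n.
By MCT, lim_n integral(f_n) = integral(lim_n f_n) = integral(1, 0, 1) = 1.
Step 3: Verify convergence: 204/205 = 0.995122 -> 1


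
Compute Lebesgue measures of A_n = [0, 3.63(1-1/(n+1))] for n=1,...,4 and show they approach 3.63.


By continuity of measure from below: if A_n increases to A, then m(A_n) -> m(A).
Here A = [0, 3.63], so m(A) = 3.63
Step 1: a_1 = 3.63*(1 - 1/2) = 1.815, m(A_1) = 1.815
Step 2: a_2 = 3.63*(1 - 1/3) = 2.42, m(A_2) = 2.42
Step 3: a_3 = 3.63*(1 - 1/4) = 2.7225, m(A_3) = 2.7225
Step 4: a_4 = 3.63*(1 - 1/5) = 2.904, m(A_4) = 2.904
Limit: m(A_n) -> m([0,3.63]) = 3.63


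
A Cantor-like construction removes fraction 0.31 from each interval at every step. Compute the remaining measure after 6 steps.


Step 1: At each step, fraction remaining = 1 - 0.31 = 0.69
Step 2: After 6 steps, measure = (0.69)^6
Step 3: Computing the power step by step:
  After step 1: 0.69
  After step 2: 0.4761
  After step 3: 0.328509
  After step 4: 0.226671
  After step 5: 0.156403
  ...
Result = 0.107918


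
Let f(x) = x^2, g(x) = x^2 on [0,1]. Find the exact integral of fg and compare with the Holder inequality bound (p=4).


Step 1: Exact integral of f*g = integral(x^4, 0, 1) = 1/5
     = 0.2
Step 2: Holder bound with p=4, q=1.333333:
  ||f||_p = (integral x^8 dx)^(1/4) = (1/9)^(1/4) = 0.57735
  ||g||_q = (integral x^2.666667 dx)^(1/1.333333) = (1/3.666667)^(1/1.333333) = 0.377395
Step 3: Holder bound = ||f||_p * ||g||_q = 0.57735 * 0.377395 = 0.217889
Verification: 0.2 <= 0.217889 (Holder holds)


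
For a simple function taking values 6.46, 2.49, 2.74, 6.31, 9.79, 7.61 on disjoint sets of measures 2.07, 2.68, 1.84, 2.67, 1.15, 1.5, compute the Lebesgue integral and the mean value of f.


Step 1: Integral = sum(value_i * measure_i)
= 6.46*2.07 + 2.49*2.68 + 2.74*1.84 + 6.31*2.67 + 9.79*1.15 + 7.61*1.5
= 13.3722 + 6.6732 + 5.0416 + 16.8477 + 11.2585 + 11.415
= 64.6082
Step 2: Total measure of domain = 2.07 + 2.68 + 1.84 + 2.67 + 1.15 + 1.5 = 11.91
Step 3: Average value = 64.6082 / 11.91 = 5.424702
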